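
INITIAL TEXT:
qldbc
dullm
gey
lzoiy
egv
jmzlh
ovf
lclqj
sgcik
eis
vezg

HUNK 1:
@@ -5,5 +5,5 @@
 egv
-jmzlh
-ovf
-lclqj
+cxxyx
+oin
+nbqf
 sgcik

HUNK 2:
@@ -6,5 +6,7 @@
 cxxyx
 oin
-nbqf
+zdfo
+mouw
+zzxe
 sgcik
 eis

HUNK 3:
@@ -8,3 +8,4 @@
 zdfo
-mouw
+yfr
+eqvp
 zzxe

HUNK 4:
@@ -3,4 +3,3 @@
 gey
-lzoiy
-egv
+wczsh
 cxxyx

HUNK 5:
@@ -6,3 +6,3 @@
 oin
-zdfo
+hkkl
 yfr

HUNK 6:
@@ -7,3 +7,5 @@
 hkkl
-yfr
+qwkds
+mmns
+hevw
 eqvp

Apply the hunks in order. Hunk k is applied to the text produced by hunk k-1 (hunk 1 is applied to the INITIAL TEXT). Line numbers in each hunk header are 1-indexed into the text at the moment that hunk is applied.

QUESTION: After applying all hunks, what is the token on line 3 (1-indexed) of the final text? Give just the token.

Answer: gey

Derivation:
Hunk 1: at line 5 remove [jmzlh,ovf,lclqj] add [cxxyx,oin,nbqf] -> 11 lines: qldbc dullm gey lzoiy egv cxxyx oin nbqf sgcik eis vezg
Hunk 2: at line 6 remove [nbqf] add [zdfo,mouw,zzxe] -> 13 lines: qldbc dullm gey lzoiy egv cxxyx oin zdfo mouw zzxe sgcik eis vezg
Hunk 3: at line 8 remove [mouw] add [yfr,eqvp] -> 14 lines: qldbc dullm gey lzoiy egv cxxyx oin zdfo yfr eqvp zzxe sgcik eis vezg
Hunk 4: at line 3 remove [lzoiy,egv] add [wczsh] -> 13 lines: qldbc dullm gey wczsh cxxyx oin zdfo yfr eqvp zzxe sgcik eis vezg
Hunk 5: at line 6 remove [zdfo] add [hkkl] -> 13 lines: qldbc dullm gey wczsh cxxyx oin hkkl yfr eqvp zzxe sgcik eis vezg
Hunk 6: at line 7 remove [yfr] add [qwkds,mmns,hevw] -> 15 lines: qldbc dullm gey wczsh cxxyx oin hkkl qwkds mmns hevw eqvp zzxe sgcik eis vezg
Final line 3: gey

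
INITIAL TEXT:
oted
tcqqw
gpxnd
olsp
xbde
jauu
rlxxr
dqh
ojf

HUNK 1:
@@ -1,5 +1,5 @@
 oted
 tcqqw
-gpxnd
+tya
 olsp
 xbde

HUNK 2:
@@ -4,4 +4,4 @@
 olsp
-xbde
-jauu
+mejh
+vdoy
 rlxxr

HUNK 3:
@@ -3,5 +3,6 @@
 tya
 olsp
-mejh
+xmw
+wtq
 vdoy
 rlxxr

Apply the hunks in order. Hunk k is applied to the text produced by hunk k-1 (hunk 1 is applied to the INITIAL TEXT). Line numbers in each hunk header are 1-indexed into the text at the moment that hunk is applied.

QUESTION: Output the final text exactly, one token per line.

Hunk 1: at line 1 remove [gpxnd] add [tya] -> 9 lines: oted tcqqw tya olsp xbde jauu rlxxr dqh ojf
Hunk 2: at line 4 remove [xbde,jauu] add [mejh,vdoy] -> 9 lines: oted tcqqw tya olsp mejh vdoy rlxxr dqh ojf
Hunk 3: at line 3 remove [mejh] add [xmw,wtq] -> 10 lines: oted tcqqw tya olsp xmw wtq vdoy rlxxr dqh ojf

Answer: oted
tcqqw
tya
olsp
xmw
wtq
vdoy
rlxxr
dqh
ojf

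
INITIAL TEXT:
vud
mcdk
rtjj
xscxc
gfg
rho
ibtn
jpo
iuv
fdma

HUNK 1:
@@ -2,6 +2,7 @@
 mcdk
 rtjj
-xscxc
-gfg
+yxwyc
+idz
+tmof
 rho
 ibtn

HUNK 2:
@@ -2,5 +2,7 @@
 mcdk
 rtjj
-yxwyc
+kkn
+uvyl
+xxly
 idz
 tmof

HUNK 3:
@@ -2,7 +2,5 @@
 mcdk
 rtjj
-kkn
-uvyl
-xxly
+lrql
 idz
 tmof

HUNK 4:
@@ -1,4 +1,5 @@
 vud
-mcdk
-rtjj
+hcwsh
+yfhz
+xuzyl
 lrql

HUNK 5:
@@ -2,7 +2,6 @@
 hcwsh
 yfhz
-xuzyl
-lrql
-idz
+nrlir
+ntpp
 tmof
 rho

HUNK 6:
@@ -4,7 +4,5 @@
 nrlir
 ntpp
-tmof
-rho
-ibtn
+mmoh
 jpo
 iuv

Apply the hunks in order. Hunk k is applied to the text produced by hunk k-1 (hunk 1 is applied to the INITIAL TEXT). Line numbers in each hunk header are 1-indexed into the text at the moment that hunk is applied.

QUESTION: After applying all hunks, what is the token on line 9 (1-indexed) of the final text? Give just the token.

Hunk 1: at line 2 remove [xscxc,gfg] add [yxwyc,idz,tmof] -> 11 lines: vud mcdk rtjj yxwyc idz tmof rho ibtn jpo iuv fdma
Hunk 2: at line 2 remove [yxwyc] add [kkn,uvyl,xxly] -> 13 lines: vud mcdk rtjj kkn uvyl xxly idz tmof rho ibtn jpo iuv fdma
Hunk 3: at line 2 remove [kkn,uvyl,xxly] add [lrql] -> 11 lines: vud mcdk rtjj lrql idz tmof rho ibtn jpo iuv fdma
Hunk 4: at line 1 remove [mcdk,rtjj] add [hcwsh,yfhz,xuzyl] -> 12 lines: vud hcwsh yfhz xuzyl lrql idz tmof rho ibtn jpo iuv fdma
Hunk 5: at line 2 remove [xuzyl,lrql,idz] add [nrlir,ntpp] -> 11 lines: vud hcwsh yfhz nrlir ntpp tmof rho ibtn jpo iuv fdma
Hunk 6: at line 4 remove [tmof,rho,ibtn] add [mmoh] -> 9 lines: vud hcwsh yfhz nrlir ntpp mmoh jpo iuv fdma
Final line 9: fdma

Answer: fdma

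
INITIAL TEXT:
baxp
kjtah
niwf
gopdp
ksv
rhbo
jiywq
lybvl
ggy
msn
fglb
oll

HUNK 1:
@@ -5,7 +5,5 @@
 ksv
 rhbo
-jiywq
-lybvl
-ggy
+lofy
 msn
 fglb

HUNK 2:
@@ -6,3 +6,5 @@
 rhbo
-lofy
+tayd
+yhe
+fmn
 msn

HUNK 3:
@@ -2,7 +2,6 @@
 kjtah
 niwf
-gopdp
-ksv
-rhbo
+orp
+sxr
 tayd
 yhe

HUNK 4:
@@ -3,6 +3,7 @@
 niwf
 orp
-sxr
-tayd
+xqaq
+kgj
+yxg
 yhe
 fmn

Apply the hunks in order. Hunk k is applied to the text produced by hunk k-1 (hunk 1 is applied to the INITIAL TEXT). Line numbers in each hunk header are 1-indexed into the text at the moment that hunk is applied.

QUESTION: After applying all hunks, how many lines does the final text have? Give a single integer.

Answer: 12

Derivation:
Hunk 1: at line 5 remove [jiywq,lybvl,ggy] add [lofy] -> 10 lines: baxp kjtah niwf gopdp ksv rhbo lofy msn fglb oll
Hunk 2: at line 6 remove [lofy] add [tayd,yhe,fmn] -> 12 lines: baxp kjtah niwf gopdp ksv rhbo tayd yhe fmn msn fglb oll
Hunk 3: at line 2 remove [gopdp,ksv,rhbo] add [orp,sxr] -> 11 lines: baxp kjtah niwf orp sxr tayd yhe fmn msn fglb oll
Hunk 4: at line 3 remove [sxr,tayd] add [xqaq,kgj,yxg] -> 12 lines: baxp kjtah niwf orp xqaq kgj yxg yhe fmn msn fglb oll
Final line count: 12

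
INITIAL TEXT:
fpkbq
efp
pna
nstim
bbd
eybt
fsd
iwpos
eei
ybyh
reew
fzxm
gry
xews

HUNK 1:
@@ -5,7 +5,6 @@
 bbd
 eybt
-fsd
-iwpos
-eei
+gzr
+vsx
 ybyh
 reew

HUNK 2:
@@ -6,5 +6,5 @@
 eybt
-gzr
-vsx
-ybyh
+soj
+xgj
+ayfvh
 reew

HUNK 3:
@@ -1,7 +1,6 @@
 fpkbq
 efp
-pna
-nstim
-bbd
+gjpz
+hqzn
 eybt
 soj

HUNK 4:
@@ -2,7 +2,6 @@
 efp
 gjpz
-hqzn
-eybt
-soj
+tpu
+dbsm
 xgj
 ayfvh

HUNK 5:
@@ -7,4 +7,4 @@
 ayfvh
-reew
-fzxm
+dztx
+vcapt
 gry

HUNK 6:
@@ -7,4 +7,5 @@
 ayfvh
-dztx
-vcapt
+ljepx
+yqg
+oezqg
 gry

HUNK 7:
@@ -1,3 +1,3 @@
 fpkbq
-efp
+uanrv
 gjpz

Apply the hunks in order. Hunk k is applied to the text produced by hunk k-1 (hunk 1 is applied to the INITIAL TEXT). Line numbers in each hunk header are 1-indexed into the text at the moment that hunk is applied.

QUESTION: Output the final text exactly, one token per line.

Answer: fpkbq
uanrv
gjpz
tpu
dbsm
xgj
ayfvh
ljepx
yqg
oezqg
gry
xews

Derivation:
Hunk 1: at line 5 remove [fsd,iwpos,eei] add [gzr,vsx] -> 13 lines: fpkbq efp pna nstim bbd eybt gzr vsx ybyh reew fzxm gry xews
Hunk 2: at line 6 remove [gzr,vsx,ybyh] add [soj,xgj,ayfvh] -> 13 lines: fpkbq efp pna nstim bbd eybt soj xgj ayfvh reew fzxm gry xews
Hunk 3: at line 1 remove [pna,nstim,bbd] add [gjpz,hqzn] -> 12 lines: fpkbq efp gjpz hqzn eybt soj xgj ayfvh reew fzxm gry xews
Hunk 4: at line 2 remove [hqzn,eybt,soj] add [tpu,dbsm] -> 11 lines: fpkbq efp gjpz tpu dbsm xgj ayfvh reew fzxm gry xews
Hunk 5: at line 7 remove [reew,fzxm] add [dztx,vcapt] -> 11 lines: fpkbq efp gjpz tpu dbsm xgj ayfvh dztx vcapt gry xews
Hunk 6: at line 7 remove [dztx,vcapt] add [ljepx,yqg,oezqg] -> 12 lines: fpkbq efp gjpz tpu dbsm xgj ayfvh ljepx yqg oezqg gry xews
Hunk 7: at line 1 remove [efp] add [uanrv] -> 12 lines: fpkbq uanrv gjpz tpu dbsm xgj ayfvh ljepx yqg oezqg gry xews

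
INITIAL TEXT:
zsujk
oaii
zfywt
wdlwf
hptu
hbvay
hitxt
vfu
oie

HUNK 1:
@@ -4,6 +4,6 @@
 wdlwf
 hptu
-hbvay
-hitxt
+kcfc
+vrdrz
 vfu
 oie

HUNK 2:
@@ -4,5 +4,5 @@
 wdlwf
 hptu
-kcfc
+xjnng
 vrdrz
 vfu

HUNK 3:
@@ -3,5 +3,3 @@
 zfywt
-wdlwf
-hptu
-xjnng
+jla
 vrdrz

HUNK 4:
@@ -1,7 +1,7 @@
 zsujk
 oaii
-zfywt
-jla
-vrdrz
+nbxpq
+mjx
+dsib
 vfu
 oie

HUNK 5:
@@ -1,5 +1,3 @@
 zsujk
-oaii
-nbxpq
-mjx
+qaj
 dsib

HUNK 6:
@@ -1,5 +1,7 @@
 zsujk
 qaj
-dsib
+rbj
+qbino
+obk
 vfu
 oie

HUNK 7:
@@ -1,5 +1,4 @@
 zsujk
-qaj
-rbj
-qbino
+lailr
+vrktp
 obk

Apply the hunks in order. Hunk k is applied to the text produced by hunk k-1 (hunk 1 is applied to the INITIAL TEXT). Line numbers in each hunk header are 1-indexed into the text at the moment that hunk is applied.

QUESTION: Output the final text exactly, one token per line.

Hunk 1: at line 4 remove [hbvay,hitxt] add [kcfc,vrdrz] -> 9 lines: zsujk oaii zfywt wdlwf hptu kcfc vrdrz vfu oie
Hunk 2: at line 4 remove [kcfc] add [xjnng] -> 9 lines: zsujk oaii zfywt wdlwf hptu xjnng vrdrz vfu oie
Hunk 3: at line 3 remove [wdlwf,hptu,xjnng] add [jla] -> 7 lines: zsujk oaii zfywt jla vrdrz vfu oie
Hunk 4: at line 1 remove [zfywt,jla,vrdrz] add [nbxpq,mjx,dsib] -> 7 lines: zsujk oaii nbxpq mjx dsib vfu oie
Hunk 5: at line 1 remove [oaii,nbxpq,mjx] add [qaj] -> 5 lines: zsujk qaj dsib vfu oie
Hunk 6: at line 1 remove [dsib] add [rbj,qbino,obk] -> 7 lines: zsujk qaj rbj qbino obk vfu oie
Hunk 7: at line 1 remove [qaj,rbj,qbino] add [lailr,vrktp] -> 6 lines: zsujk lailr vrktp obk vfu oie

Answer: zsujk
lailr
vrktp
obk
vfu
oie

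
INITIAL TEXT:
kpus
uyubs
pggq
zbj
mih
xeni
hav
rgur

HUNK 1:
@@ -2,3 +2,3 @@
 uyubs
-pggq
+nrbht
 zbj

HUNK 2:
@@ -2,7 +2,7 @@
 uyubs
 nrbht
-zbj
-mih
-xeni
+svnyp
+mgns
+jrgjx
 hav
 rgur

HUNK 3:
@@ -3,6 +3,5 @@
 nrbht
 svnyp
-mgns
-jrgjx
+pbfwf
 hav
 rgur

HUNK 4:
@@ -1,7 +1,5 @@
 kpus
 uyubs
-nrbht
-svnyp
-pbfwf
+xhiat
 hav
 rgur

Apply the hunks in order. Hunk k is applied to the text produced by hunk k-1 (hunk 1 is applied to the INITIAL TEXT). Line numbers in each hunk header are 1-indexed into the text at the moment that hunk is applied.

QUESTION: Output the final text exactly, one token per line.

Hunk 1: at line 2 remove [pggq] add [nrbht] -> 8 lines: kpus uyubs nrbht zbj mih xeni hav rgur
Hunk 2: at line 2 remove [zbj,mih,xeni] add [svnyp,mgns,jrgjx] -> 8 lines: kpus uyubs nrbht svnyp mgns jrgjx hav rgur
Hunk 3: at line 3 remove [mgns,jrgjx] add [pbfwf] -> 7 lines: kpus uyubs nrbht svnyp pbfwf hav rgur
Hunk 4: at line 1 remove [nrbht,svnyp,pbfwf] add [xhiat] -> 5 lines: kpus uyubs xhiat hav rgur

Answer: kpus
uyubs
xhiat
hav
rgur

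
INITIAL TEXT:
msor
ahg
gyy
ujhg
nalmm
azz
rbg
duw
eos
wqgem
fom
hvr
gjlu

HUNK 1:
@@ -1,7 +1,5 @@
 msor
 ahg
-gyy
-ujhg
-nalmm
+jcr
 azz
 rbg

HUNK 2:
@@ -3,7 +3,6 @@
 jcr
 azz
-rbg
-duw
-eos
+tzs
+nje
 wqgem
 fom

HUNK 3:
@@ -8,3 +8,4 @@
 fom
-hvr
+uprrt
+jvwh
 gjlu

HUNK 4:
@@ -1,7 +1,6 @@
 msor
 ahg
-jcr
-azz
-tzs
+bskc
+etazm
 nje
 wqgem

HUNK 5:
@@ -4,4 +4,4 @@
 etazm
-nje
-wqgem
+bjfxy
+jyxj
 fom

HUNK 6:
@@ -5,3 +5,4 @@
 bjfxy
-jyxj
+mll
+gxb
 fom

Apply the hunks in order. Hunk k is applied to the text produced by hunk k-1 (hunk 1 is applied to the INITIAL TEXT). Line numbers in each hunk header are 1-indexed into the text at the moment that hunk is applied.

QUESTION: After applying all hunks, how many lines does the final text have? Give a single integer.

Answer: 11

Derivation:
Hunk 1: at line 1 remove [gyy,ujhg,nalmm] add [jcr] -> 11 lines: msor ahg jcr azz rbg duw eos wqgem fom hvr gjlu
Hunk 2: at line 3 remove [rbg,duw,eos] add [tzs,nje] -> 10 lines: msor ahg jcr azz tzs nje wqgem fom hvr gjlu
Hunk 3: at line 8 remove [hvr] add [uprrt,jvwh] -> 11 lines: msor ahg jcr azz tzs nje wqgem fom uprrt jvwh gjlu
Hunk 4: at line 1 remove [jcr,azz,tzs] add [bskc,etazm] -> 10 lines: msor ahg bskc etazm nje wqgem fom uprrt jvwh gjlu
Hunk 5: at line 4 remove [nje,wqgem] add [bjfxy,jyxj] -> 10 lines: msor ahg bskc etazm bjfxy jyxj fom uprrt jvwh gjlu
Hunk 6: at line 5 remove [jyxj] add [mll,gxb] -> 11 lines: msor ahg bskc etazm bjfxy mll gxb fom uprrt jvwh gjlu
Final line count: 11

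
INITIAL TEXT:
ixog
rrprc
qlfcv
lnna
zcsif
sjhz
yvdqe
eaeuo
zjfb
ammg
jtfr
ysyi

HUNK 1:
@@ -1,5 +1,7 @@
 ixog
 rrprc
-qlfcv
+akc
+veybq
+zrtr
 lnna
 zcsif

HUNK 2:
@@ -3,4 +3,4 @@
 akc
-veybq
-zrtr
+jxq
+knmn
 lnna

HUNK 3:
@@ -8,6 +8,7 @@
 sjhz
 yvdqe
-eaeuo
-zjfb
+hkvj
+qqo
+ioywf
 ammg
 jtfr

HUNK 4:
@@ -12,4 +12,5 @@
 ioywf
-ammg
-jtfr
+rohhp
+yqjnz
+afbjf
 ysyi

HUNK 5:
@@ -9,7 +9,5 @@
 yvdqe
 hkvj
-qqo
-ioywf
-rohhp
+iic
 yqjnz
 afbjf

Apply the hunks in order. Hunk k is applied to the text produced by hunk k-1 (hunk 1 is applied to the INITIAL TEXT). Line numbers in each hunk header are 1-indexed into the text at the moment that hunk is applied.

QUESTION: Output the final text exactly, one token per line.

Hunk 1: at line 1 remove [qlfcv] add [akc,veybq,zrtr] -> 14 lines: ixog rrprc akc veybq zrtr lnna zcsif sjhz yvdqe eaeuo zjfb ammg jtfr ysyi
Hunk 2: at line 3 remove [veybq,zrtr] add [jxq,knmn] -> 14 lines: ixog rrprc akc jxq knmn lnna zcsif sjhz yvdqe eaeuo zjfb ammg jtfr ysyi
Hunk 3: at line 8 remove [eaeuo,zjfb] add [hkvj,qqo,ioywf] -> 15 lines: ixog rrprc akc jxq knmn lnna zcsif sjhz yvdqe hkvj qqo ioywf ammg jtfr ysyi
Hunk 4: at line 12 remove [ammg,jtfr] add [rohhp,yqjnz,afbjf] -> 16 lines: ixog rrprc akc jxq knmn lnna zcsif sjhz yvdqe hkvj qqo ioywf rohhp yqjnz afbjf ysyi
Hunk 5: at line 9 remove [qqo,ioywf,rohhp] add [iic] -> 14 lines: ixog rrprc akc jxq knmn lnna zcsif sjhz yvdqe hkvj iic yqjnz afbjf ysyi

Answer: ixog
rrprc
akc
jxq
knmn
lnna
zcsif
sjhz
yvdqe
hkvj
iic
yqjnz
afbjf
ysyi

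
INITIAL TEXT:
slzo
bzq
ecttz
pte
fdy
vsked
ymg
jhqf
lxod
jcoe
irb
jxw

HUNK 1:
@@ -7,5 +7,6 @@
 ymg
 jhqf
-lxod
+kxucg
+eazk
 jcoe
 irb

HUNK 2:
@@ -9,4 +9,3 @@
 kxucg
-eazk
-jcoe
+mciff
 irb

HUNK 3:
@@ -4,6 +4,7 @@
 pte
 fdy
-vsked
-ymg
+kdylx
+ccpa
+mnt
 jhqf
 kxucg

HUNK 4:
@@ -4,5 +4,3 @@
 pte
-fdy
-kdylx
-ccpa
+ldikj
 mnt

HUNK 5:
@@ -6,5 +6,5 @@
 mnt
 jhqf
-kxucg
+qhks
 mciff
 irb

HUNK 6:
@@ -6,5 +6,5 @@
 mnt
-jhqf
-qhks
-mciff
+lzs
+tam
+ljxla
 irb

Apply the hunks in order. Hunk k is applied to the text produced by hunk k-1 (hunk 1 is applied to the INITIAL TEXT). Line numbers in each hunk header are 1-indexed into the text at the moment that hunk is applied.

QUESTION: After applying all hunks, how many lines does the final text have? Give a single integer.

Hunk 1: at line 7 remove [lxod] add [kxucg,eazk] -> 13 lines: slzo bzq ecttz pte fdy vsked ymg jhqf kxucg eazk jcoe irb jxw
Hunk 2: at line 9 remove [eazk,jcoe] add [mciff] -> 12 lines: slzo bzq ecttz pte fdy vsked ymg jhqf kxucg mciff irb jxw
Hunk 3: at line 4 remove [vsked,ymg] add [kdylx,ccpa,mnt] -> 13 lines: slzo bzq ecttz pte fdy kdylx ccpa mnt jhqf kxucg mciff irb jxw
Hunk 4: at line 4 remove [fdy,kdylx,ccpa] add [ldikj] -> 11 lines: slzo bzq ecttz pte ldikj mnt jhqf kxucg mciff irb jxw
Hunk 5: at line 6 remove [kxucg] add [qhks] -> 11 lines: slzo bzq ecttz pte ldikj mnt jhqf qhks mciff irb jxw
Hunk 6: at line 6 remove [jhqf,qhks,mciff] add [lzs,tam,ljxla] -> 11 lines: slzo bzq ecttz pte ldikj mnt lzs tam ljxla irb jxw
Final line count: 11

Answer: 11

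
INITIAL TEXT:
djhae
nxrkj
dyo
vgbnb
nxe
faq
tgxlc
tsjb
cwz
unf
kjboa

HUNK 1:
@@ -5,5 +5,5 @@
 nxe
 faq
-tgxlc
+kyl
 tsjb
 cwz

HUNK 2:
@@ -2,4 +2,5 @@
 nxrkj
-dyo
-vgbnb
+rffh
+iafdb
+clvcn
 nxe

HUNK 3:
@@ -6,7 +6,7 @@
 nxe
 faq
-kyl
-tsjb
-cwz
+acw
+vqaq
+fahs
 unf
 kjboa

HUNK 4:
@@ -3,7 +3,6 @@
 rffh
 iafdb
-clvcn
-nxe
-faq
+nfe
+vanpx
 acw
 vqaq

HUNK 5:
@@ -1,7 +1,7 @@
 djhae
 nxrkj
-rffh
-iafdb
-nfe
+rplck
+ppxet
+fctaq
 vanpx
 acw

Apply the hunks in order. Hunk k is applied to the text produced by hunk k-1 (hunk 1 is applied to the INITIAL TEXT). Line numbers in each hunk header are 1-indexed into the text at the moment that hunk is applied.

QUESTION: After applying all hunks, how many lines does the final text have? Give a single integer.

Hunk 1: at line 5 remove [tgxlc] add [kyl] -> 11 lines: djhae nxrkj dyo vgbnb nxe faq kyl tsjb cwz unf kjboa
Hunk 2: at line 2 remove [dyo,vgbnb] add [rffh,iafdb,clvcn] -> 12 lines: djhae nxrkj rffh iafdb clvcn nxe faq kyl tsjb cwz unf kjboa
Hunk 3: at line 6 remove [kyl,tsjb,cwz] add [acw,vqaq,fahs] -> 12 lines: djhae nxrkj rffh iafdb clvcn nxe faq acw vqaq fahs unf kjboa
Hunk 4: at line 3 remove [clvcn,nxe,faq] add [nfe,vanpx] -> 11 lines: djhae nxrkj rffh iafdb nfe vanpx acw vqaq fahs unf kjboa
Hunk 5: at line 1 remove [rffh,iafdb,nfe] add [rplck,ppxet,fctaq] -> 11 lines: djhae nxrkj rplck ppxet fctaq vanpx acw vqaq fahs unf kjboa
Final line count: 11

Answer: 11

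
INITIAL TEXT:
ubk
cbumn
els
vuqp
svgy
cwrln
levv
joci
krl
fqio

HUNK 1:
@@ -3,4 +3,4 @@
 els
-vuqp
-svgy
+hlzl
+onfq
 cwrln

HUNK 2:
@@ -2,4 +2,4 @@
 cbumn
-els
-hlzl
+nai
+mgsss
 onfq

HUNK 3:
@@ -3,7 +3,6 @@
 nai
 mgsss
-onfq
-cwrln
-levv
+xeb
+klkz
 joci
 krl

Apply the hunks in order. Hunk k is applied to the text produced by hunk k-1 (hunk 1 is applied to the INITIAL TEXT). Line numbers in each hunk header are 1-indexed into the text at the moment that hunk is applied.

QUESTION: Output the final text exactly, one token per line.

Hunk 1: at line 3 remove [vuqp,svgy] add [hlzl,onfq] -> 10 lines: ubk cbumn els hlzl onfq cwrln levv joci krl fqio
Hunk 2: at line 2 remove [els,hlzl] add [nai,mgsss] -> 10 lines: ubk cbumn nai mgsss onfq cwrln levv joci krl fqio
Hunk 3: at line 3 remove [onfq,cwrln,levv] add [xeb,klkz] -> 9 lines: ubk cbumn nai mgsss xeb klkz joci krl fqio

Answer: ubk
cbumn
nai
mgsss
xeb
klkz
joci
krl
fqio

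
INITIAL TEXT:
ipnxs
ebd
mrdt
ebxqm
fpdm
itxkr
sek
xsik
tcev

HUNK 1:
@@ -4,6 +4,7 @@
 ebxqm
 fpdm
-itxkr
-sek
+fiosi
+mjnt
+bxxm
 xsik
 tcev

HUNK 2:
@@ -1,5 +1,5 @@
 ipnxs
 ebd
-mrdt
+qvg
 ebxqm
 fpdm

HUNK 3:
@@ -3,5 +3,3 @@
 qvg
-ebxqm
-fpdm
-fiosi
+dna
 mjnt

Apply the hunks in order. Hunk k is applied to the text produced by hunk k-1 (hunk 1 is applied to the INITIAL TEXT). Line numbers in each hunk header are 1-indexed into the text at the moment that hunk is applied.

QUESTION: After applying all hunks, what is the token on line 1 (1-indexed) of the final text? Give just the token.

Hunk 1: at line 4 remove [itxkr,sek] add [fiosi,mjnt,bxxm] -> 10 lines: ipnxs ebd mrdt ebxqm fpdm fiosi mjnt bxxm xsik tcev
Hunk 2: at line 1 remove [mrdt] add [qvg] -> 10 lines: ipnxs ebd qvg ebxqm fpdm fiosi mjnt bxxm xsik tcev
Hunk 3: at line 3 remove [ebxqm,fpdm,fiosi] add [dna] -> 8 lines: ipnxs ebd qvg dna mjnt bxxm xsik tcev
Final line 1: ipnxs

Answer: ipnxs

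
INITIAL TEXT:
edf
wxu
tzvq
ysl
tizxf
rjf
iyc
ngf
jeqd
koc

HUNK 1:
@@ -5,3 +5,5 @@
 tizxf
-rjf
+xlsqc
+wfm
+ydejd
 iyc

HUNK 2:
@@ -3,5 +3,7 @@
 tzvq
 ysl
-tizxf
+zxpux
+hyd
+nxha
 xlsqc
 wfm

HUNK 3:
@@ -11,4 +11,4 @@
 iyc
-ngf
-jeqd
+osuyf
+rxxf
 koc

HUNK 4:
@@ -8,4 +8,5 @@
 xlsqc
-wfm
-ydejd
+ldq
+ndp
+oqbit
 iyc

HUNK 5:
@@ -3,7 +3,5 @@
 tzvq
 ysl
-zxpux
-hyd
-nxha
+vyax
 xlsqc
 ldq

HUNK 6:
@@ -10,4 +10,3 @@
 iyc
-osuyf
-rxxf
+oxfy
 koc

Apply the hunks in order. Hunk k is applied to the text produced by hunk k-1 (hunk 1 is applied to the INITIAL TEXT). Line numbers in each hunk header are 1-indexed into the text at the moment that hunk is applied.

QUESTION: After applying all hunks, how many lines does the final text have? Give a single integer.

Hunk 1: at line 5 remove [rjf] add [xlsqc,wfm,ydejd] -> 12 lines: edf wxu tzvq ysl tizxf xlsqc wfm ydejd iyc ngf jeqd koc
Hunk 2: at line 3 remove [tizxf] add [zxpux,hyd,nxha] -> 14 lines: edf wxu tzvq ysl zxpux hyd nxha xlsqc wfm ydejd iyc ngf jeqd koc
Hunk 3: at line 11 remove [ngf,jeqd] add [osuyf,rxxf] -> 14 lines: edf wxu tzvq ysl zxpux hyd nxha xlsqc wfm ydejd iyc osuyf rxxf koc
Hunk 4: at line 8 remove [wfm,ydejd] add [ldq,ndp,oqbit] -> 15 lines: edf wxu tzvq ysl zxpux hyd nxha xlsqc ldq ndp oqbit iyc osuyf rxxf koc
Hunk 5: at line 3 remove [zxpux,hyd,nxha] add [vyax] -> 13 lines: edf wxu tzvq ysl vyax xlsqc ldq ndp oqbit iyc osuyf rxxf koc
Hunk 6: at line 10 remove [osuyf,rxxf] add [oxfy] -> 12 lines: edf wxu tzvq ysl vyax xlsqc ldq ndp oqbit iyc oxfy koc
Final line count: 12

Answer: 12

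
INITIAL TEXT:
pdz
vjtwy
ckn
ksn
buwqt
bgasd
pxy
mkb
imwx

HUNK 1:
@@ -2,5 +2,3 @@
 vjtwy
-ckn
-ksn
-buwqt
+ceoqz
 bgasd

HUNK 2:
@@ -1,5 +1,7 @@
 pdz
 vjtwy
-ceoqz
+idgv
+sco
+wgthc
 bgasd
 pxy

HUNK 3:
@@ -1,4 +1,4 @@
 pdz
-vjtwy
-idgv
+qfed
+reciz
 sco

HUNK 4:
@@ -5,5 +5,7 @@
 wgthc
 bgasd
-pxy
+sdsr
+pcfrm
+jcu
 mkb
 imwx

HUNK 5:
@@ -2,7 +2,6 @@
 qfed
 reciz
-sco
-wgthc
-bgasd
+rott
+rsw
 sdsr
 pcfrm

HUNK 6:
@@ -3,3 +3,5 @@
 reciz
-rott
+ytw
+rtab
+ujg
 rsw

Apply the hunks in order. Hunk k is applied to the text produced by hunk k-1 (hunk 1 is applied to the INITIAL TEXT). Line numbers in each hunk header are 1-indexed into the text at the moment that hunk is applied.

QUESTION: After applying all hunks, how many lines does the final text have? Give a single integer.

Hunk 1: at line 2 remove [ckn,ksn,buwqt] add [ceoqz] -> 7 lines: pdz vjtwy ceoqz bgasd pxy mkb imwx
Hunk 2: at line 1 remove [ceoqz] add [idgv,sco,wgthc] -> 9 lines: pdz vjtwy idgv sco wgthc bgasd pxy mkb imwx
Hunk 3: at line 1 remove [vjtwy,idgv] add [qfed,reciz] -> 9 lines: pdz qfed reciz sco wgthc bgasd pxy mkb imwx
Hunk 4: at line 5 remove [pxy] add [sdsr,pcfrm,jcu] -> 11 lines: pdz qfed reciz sco wgthc bgasd sdsr pcfrm jcu mkb imwx
Hunk 5: at line 2 remove [sco,wgthc,bgasd] add [rott,rsw] -> 10 lines: pdz qfed reciz rott rsw sdsr pcfrm jcu mkb imwx
Hunk 6: at line 3 remove [rott] add [ytw,rtab,ujg] -> 12 lines: pdz qfed reciz ytw rtab ujg rsw sdsr pcfrm jcu mkb imwx
Final line count: 12

Answer: 12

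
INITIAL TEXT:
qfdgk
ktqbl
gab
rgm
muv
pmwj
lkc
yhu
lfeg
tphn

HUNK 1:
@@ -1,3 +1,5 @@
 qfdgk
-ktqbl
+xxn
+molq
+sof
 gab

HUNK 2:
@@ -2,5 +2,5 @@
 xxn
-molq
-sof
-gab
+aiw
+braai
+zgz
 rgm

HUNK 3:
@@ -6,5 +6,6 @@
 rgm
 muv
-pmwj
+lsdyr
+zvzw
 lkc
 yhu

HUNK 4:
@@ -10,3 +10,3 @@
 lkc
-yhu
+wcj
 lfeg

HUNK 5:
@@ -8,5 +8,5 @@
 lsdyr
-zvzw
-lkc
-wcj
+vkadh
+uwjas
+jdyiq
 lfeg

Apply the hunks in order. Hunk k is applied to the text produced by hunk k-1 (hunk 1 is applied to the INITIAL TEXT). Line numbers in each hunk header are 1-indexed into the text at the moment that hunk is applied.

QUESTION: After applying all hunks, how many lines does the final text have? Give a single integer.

Hunk 1: at line 1 remove [ktqbl] add [xxn,molq,sof] -> 12 lines: qfdgk xxn molq sof gab rgm muv pmwj lkc yhu lfeg tphn
Hunk 2: at line 2 remove [molq,sof,gab] add [aiw,braai,zgz] -> 12 lines: qfdgk xxn aiw braai zgz rgm muv pmwj lkc yhu lfeg tphn
Hunk 3: at line 6 remove [pmwj] add [lsdyr,zvzw] -> 13 lines: qfdgk xxn aiw braai zgz rgm muv lsdyr zvzw lkc yhu lfeg tphn
Hunk 4: at line 10 remove [yhu] add [wcj] -> 13 lines: qfdgk xxn aiw braai zgz rgm muv lsdyr zvzw lkc wcj lfeg tphn
Hunk 5: at line 8 remove [zvzw,lkc,wcj] add [vkadh,uwjas,jdyiq] -> 13 lines: qfdgk xxn aiw braai zgz rgm muv lsdyr vkadh uwjas jdyiq lfeg tphn
Final line count: 13

Answer: 13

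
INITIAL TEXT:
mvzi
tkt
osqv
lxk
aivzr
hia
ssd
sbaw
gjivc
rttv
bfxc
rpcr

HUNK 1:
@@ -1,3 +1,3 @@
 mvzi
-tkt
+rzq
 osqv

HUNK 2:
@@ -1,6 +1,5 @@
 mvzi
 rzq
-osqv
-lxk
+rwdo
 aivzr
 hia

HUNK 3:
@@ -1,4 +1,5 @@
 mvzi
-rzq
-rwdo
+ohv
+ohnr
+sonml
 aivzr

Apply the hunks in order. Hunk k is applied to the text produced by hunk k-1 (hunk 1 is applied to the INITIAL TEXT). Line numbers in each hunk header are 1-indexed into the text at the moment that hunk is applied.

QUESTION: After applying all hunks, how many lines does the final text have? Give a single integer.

Hunk 1: at line 1 remove [tkt] add [rzq] -> 12 lines: mvzi rzq osqv lxk aivzr hia ssd sbaw gjivc rttv bfxc rpcr
Hunk 2: at line 1 remove [osqv,lxk] add [rwdo] -> 11 lines: mvzi rzq rwdo aivzr hia ssd sbaw gjivc rttv bfxc rpcr
Hunk 3: at line 1 remove [rzq,rwdo] add [ohv,ohnr,sonml] -> 12 lines: mvzi ohv ohnr sonml aivzr hia ssd sbaw gjivc rttv bfxc rpcr
Final line count: 12

Answer: 12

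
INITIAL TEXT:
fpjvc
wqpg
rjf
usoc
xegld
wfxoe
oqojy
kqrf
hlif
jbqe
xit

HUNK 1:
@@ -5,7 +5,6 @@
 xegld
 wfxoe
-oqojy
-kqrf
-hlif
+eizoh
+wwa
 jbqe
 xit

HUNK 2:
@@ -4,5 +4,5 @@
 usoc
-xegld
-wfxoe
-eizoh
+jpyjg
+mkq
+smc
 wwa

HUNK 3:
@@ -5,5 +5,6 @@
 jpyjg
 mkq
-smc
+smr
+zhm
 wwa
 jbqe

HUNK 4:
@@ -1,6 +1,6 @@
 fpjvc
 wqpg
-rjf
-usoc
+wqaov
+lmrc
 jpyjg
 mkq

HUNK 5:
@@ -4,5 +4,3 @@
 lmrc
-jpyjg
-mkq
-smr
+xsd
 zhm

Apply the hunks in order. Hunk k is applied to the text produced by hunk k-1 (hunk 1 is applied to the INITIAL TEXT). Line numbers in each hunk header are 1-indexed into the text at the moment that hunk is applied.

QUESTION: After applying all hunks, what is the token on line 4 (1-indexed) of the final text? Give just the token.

Hunk 1: at line 5 remove [oqojy,kqrf,hlif] add [eizoh,wwa] -> 10 lines: fpjvc wqpg rjf usoc xegld wfxoe eizoh wwa jbqe xit
Hunk 2: at line 4 remove [xegld,wfxoe,eizoh] add [jpyjg,mkq,smc] -> 10 lines: fpjvc wqpg rjf usoc jpyjg mkq smc wwa jbqe xit
Hunk 3: at line 5 remove [smc] add [smr,zhm] -> 11 lines: fpjvc wqpg rjf usoc jpyjg mkq smr zhm wwa jbqe xit
Hunk 4: at line 1 remove [rjf,usoc] add [wqaov,lmrc] -> 11 lines: fpjvc wqpg wqaov lmrc jpyjg mkq smr zhm wwa jbqe xit
Hunk 5: at line 4 remove [jpyjg,mkq,smr] add [xsd] -> 9 lines: fpjvc wqpg wqaov lmrc xsd zhm wwa jbqe xit
Final line 4: lmrc

Answer: lmrc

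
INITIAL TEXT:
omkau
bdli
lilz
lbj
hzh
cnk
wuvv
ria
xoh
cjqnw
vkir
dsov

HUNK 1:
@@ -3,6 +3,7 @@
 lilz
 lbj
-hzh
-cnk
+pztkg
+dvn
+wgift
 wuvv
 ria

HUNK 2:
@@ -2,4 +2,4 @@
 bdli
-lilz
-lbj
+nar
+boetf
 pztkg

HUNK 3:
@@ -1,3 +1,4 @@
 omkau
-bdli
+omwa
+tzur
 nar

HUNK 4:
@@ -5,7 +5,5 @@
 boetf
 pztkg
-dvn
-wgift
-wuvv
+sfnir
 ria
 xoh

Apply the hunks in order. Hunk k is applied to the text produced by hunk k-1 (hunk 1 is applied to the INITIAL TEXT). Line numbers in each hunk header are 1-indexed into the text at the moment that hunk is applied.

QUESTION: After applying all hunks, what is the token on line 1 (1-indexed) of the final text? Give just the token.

Hunk 1: at line 3 remove [hzh,cnk] add [pztkg,dvn,wgift] -> 13 lines: omkau bdli lilz lbj pztkg dvn wgift wuvv ria xoh cjqnw vkir dsov
Hunk 2: at line 2 remove [lilz,lbj] add [nar,boetf] -> 13 lines: omkau bdli nar boetf pztkg dvn wgift wuvv ria xoh cjqnw vkir dsov
Hunk 3: at line 1 remove [bdli] add [omwa,tzur] -> 14 lines: omkau omwa tzur nar boetf pztkg dvn wgift wuvv ria xoh cjqnw vkir dsov
Hunk 4: at line 5 remove [dvn,wgift,wuvv] add [sfnir] -> 12 lines: omkau omwa tzur nar boetf pztkg sfnir ria xoh cjqnw vkir dsov
Final line 1: omkau

Answer: omkau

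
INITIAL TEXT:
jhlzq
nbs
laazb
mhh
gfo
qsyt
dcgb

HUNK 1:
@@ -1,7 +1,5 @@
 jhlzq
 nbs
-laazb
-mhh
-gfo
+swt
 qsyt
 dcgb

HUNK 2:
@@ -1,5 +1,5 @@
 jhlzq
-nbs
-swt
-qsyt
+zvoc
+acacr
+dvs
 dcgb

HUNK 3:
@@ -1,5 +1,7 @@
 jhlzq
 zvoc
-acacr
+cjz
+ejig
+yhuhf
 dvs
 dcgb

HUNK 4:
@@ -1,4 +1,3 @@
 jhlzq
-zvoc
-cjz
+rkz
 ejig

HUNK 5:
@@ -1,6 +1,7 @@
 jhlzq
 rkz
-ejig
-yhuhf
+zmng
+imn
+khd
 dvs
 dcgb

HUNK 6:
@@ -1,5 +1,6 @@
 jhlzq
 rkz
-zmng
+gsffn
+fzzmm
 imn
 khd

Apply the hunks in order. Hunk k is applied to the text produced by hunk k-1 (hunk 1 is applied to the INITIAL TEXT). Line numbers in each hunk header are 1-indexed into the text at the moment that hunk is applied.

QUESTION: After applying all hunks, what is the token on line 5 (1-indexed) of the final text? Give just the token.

Hunk 1: at line 1 remove [laazb,mhh,gfo] add [swt] -> 5 lines: jhlzq nbs swt qsyt dcgb
Hunk 2: at line 1 remove [nbs,swt,qsyt] add [zvoc,acacr,dvs] -> 5 lines: jhlzq zvoc acacr dvs dcgb
Hunk 3: at line 1 remove [acacr] add [cjz,ejig,yhuhf] -> 7 lines: jhlzq zvoc cjz ejig yhuhf dvs dcgb
Hunk 4: at line 1 remove [zvoc,cjz] add [rkz] -> 6 lines: jhlzq rkz ejig yhuhf dvs dcgb
Hunk 5: at line 1 remove [ejig,yhuhf] add [zmng,imn,khd] -> 7 lines: jhlzq rkz zmng imn khd dvs dcgb
Hunk 6: at line 1 remove [zmng] add [gsffn,fzzmm] -> 8 lines: jhlzq rkz gsffn fzzmm imn khd dvs dcgb
Final line 5: imn

Answer: imn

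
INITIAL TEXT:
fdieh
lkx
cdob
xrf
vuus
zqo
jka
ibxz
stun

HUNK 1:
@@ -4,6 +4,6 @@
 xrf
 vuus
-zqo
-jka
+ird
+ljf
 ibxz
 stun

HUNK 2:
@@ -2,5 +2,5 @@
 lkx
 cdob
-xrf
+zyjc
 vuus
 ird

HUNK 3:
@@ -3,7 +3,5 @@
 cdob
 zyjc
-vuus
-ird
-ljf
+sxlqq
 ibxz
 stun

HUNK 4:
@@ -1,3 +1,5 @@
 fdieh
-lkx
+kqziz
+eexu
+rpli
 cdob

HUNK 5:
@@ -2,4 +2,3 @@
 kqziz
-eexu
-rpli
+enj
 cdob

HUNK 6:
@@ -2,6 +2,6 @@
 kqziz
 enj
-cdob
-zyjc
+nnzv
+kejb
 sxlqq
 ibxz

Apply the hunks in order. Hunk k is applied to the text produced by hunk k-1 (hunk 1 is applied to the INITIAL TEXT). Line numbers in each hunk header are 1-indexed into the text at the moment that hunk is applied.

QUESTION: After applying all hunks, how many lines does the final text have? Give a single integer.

Answer: 8

Derivation:
Hunk 1: at line 4 remove [zqo,jka] add [ird,ljf] -> 9 lines: fdieh lkx cdob xrf vuus ird ljf ibxz stun
Hunk 2: at line 2 remove [xrf] add [zyjc] -> 9 lines: fdieh lkx cdob zyjc vuus ird ljf ibxz stun
Hunk 3: at line 3 remove [vuus,ird,ljf] add [sxlqq] -> 7 lines: fdieh lkx cdob zyjc sxlqq ibxz stun
Hunk 4: at line 1 remove [lkx] add [kqziz,eexu,rpli] -> 9 lines: fdieh kqziz eexu rpli cdob zyjc sxlqq ibxz stun
Hunk 5: at line 2 remove [eexu,rpli] add [enj] -> 8 lines: fdieh kqziz enj cdob zyjc sxlqq ibxz stun
Hunk 6: at line 2 remove [cdob,zyjc] add [nnzv,kejb] -> 8 lines: fdieh kqziz enj nnzv kejb sxlqq ibxz stun
Final line count: 8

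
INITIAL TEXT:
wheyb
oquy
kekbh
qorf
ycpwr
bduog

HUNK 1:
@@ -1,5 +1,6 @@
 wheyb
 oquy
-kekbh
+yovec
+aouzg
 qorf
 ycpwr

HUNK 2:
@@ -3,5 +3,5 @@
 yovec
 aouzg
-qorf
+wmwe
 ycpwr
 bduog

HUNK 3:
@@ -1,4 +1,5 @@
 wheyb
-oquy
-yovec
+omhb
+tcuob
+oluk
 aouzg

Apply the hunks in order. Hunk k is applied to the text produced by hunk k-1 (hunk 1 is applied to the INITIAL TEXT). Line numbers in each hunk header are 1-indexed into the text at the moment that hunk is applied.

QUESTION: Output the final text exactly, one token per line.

Hunk 1: at line 1 remove [kekbh] add [yovec,aouzg] -> 7 lines: wheyb oquy yovec aouzg qorf ycpwr bduog
Hunk 2: at line 3 remove [qorf] add [wmwe] -> 7 lines: wheyb oquy yovec aouzg wmwe ycpwr bduog
Hunk 3: at line 1 remove [oquy,yovec] add [omhb,tcuob,oluk] -> 8 lines: wheyb omhb tcuob oluk aouzg wmwe ycpwr bduog

Answer: wheyb
omhb
tcuob
oluk
aouzg
wmwe
ycpwr
bduog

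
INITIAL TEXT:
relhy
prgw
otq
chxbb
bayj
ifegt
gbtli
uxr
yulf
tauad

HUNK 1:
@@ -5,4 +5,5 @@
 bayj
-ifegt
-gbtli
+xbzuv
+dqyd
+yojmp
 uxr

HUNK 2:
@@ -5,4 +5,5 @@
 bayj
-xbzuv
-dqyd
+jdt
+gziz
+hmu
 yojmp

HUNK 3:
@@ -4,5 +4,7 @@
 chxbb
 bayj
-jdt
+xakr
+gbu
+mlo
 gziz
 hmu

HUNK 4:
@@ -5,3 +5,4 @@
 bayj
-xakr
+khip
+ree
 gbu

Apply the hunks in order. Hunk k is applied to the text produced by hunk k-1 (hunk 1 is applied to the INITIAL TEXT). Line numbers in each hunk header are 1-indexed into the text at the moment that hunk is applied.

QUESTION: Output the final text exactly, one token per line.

Answer: relhy
prgw
otq
chxbb
bayj
khip
ree
gbu
mlo
gziz
hmu
yojmp
uxr
yulf
tauad

Derivation:
Hunk 1: at line 5 remove [ifegt,gbtli] add [xbzuv,dqyd,yojmp] -> 11 lines: relhy prgw otq chxbb bayj xbzuv dqyd yojmp uxr yulf tauad
Hunk 2: at line 5 remove [xbzuv,dqyd] add [jdt,gziz,hmu] -> 12 lines: relhy prgw otq chxbb bayj jdt gziz hmu yojmp uxr yulf tauad
Hunk 3: at line 4 remove [jdt] add [xakr,gbu,mlo] -> 14 lines: relhy prgw otq chxbb bayj xakr gbu mlo gziz hmu yojmp uxr yulf tauad
Hunk 4: at line 5 remove [xakr] add [khip,ree] -> 15 lines: relhy prgw otq chxbb bayj khip ree gbu mlo gziz hmu yojmp uxr yulf tauad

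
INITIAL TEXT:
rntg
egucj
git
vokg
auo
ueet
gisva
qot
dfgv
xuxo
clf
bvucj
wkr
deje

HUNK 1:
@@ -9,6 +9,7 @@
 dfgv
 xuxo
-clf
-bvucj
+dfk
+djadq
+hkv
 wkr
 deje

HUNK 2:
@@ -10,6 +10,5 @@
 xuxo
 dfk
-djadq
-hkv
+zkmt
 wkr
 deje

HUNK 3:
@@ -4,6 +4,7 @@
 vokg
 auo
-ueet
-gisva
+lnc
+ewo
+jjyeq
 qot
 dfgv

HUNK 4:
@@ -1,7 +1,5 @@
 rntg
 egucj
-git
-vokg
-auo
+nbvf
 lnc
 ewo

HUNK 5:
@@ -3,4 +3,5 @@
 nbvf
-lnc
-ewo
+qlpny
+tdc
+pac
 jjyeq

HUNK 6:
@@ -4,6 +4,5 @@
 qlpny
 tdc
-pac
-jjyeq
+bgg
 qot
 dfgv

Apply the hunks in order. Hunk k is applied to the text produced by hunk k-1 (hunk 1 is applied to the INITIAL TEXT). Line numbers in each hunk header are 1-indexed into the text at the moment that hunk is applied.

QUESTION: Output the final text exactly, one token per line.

Answer: rntg
egucj
nbvf
qlpny
tdc
bgg
qot
dfgv
xuxo
dfk
zkmt
wkr
deje

Derivation:
Hunk 1: at line 9 remove [clf,bvucj] add [dfk,djadq,hkv] -> 15 lines: rntg egucj git vokg auo ueet gisva qot dfgv xuxo dfk djadq hkv wkr deje
Hunk 2: at line 10 remove [djadq,hkv] add [zkmt] -> 14 lines: rntg egucj git vokg auo ueet gisva qot dfgv xuxo dfk zkmt wkr deje
Hunk 3: at line 4 remove [ueet,gisva] add [lnc,ewo,jjyeq] -> 15 lines: rntg egucj git vokg auo lnc ewo jjyeq qot dfgv xuxo dfk zkmt wkr deje
Hunk 4: at line 1 remove [git,vokg,auo] add [nbvf] -> 13 lines: rntg egucj nbvf lnc ewo jjyeq qot dfgv xuxo dfk zkmt wkr deje
Hunk 5: at line 3 remove [lnc,ewo] add [qlpny,tdc,pac] -> 14 lines: rntg egucj nbvf qlpny tdc pac jjyeq qot dfgv xuxo dfk zkmt wkr deje
Hunk 6: at line 4 remove [pac,jjyeq] add [bgg] -> 13 lines: rntg egucj nbvf qlpny tdc bgg qot dfgv xuxo dfk zkmt wkr deje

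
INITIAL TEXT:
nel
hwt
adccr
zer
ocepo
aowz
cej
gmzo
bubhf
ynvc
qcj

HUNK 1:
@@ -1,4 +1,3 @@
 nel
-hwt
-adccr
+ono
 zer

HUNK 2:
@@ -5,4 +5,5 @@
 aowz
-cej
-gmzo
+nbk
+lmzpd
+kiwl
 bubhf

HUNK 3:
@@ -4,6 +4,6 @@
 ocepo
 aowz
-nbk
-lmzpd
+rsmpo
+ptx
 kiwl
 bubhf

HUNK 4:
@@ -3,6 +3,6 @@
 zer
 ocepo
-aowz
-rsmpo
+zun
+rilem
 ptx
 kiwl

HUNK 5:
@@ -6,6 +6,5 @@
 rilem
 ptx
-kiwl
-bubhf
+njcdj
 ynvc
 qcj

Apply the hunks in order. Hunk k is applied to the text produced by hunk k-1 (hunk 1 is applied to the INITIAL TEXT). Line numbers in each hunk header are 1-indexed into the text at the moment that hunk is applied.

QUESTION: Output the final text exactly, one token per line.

Hunk 1: at line 1 remove [hwt,adccr] add [ono] -> 10 lines: nel ono zer ocepo aowz cej gmzo bubhf ynvc qcj
Hunk 2: at line 5 remove [cej,gmzo] add [nbk,lmzpd,kiwl] -> 11 lines: nel ono zer ocepo aowz nbk lmzpd kiwl bubhf ynvc qcj
Hunk 3: at line 4 remove [nbk,lmzpd] add [rsmpo,ptx] -> 11 lines: nel ono zer ocepo aowz rsmpo ptx kiwl bubhf ynvc qcj
Hunk 4: at line 3 remove [aowz,rsmpo] add [zun,rilem] -> 11 lines: nel ono zer ocepo zun rilem ptx kiwl bubhf ynvc qcj
Hunk 5: at line 6 remove [kiwl,bubhf] add [njcdj] -> 10 lines: nel ono zer ocepo zun rilem ptx njcdj ynvc qcj

Answer: nel
ono
zer
ocepo
zun
rilem
ptx
njcdj
ynvc
qcj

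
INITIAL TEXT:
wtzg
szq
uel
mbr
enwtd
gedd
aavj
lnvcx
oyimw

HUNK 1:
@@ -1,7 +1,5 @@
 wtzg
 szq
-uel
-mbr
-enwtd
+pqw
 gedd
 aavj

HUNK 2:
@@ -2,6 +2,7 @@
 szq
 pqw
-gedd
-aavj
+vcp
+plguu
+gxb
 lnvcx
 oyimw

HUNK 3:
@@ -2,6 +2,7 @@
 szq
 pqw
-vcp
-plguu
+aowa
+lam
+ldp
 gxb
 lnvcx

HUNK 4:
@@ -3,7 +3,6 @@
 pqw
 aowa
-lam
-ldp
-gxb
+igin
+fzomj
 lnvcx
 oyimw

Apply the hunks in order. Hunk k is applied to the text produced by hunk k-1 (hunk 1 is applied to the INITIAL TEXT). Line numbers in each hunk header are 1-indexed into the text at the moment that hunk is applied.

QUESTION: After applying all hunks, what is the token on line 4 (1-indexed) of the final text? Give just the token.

Hunk 1: at line 1 remove [uel,mbr,enwtd] add [pqw] -> 7 lines: wtzg szq pqw gedd aavj lnvcx oyimw
Hunk 2: at line 2 remove [gedd,aavj] add [vcp,plguu,gxb] -> 8 lines: wtzg szq pqw vcp plguu gxb lnvcx oyimw
Hunk 3: at line 2 remove [vcp,plguu] add [aowa,lam,ldp] -> 9 lines: wtzg szq pqw aowa lam ldp gxb lnvcx oyimw
Hunk 4: at line 3 remove [lam,ldp,gxb] add [igin,fzomj] -> 8 lines: wtzg szq pqw aowa igin fzomj lnvcx oyimw
Final line 4: aowa

Answer: aowa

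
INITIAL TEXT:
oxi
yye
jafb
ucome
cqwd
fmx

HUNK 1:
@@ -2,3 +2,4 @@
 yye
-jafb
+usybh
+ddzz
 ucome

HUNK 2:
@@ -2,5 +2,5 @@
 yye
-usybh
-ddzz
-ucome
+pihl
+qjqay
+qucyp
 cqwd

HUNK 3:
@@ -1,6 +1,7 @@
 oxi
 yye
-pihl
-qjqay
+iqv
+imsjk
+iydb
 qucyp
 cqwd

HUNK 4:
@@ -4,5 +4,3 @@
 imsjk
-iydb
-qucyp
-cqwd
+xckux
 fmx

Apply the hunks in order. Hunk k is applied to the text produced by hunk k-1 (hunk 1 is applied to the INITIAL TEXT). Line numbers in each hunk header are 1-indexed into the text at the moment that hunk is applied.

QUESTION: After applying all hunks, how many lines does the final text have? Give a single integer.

Answer: 6

Derivation:
Hunk 1: at line 2 remove [jafb] add [usybh,ddzz] -> 7 lines: oxi yye usybh ddzz ucome cqwd fmx
Hunk 2: at line 2 remove [usybh,ddzz,ucome] add [pihl,qjqay,qucyp] -> 7 lines: oxi yye pihl qjqay qucyp cqwd fmx
Hunk 3: at line 1 remove [pihl,qjqay] add [iqv,imsjk,iydb] -> 8 lines: oxi yye iqv imsjk iydb qucyp cqwd fmx
Hunk 4: at line 4 remove [iydb,qucyp,cqwd] add [xckux] -> 6 lines: oxi yye iqv imsjk xckux fmx
Final line count: 6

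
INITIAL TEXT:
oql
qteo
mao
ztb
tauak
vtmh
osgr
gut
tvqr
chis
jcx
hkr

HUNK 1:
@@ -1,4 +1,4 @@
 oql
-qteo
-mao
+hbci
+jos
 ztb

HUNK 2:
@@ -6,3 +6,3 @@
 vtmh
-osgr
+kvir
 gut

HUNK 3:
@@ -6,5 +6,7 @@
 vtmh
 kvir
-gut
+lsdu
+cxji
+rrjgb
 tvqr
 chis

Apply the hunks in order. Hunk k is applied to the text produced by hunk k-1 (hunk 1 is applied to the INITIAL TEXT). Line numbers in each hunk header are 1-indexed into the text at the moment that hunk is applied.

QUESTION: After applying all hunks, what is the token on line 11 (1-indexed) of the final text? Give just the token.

Answer: tvqr

Derivation:
Hunk 1: at line 1 remove [qteo,mao] add [hbci,jos] -> 12 lines: oql hbci jos ztb tauak vtmh osgr gut tvqr chis jcx hkr
Hunk 2: at line 6 remove [osgr] add [kvir] -> 12 lines: oql hbci jos ztb tauak vtmh kvir gut tvqr chis jcx hkr
Hunk 3: at line 6 remove [gut] add [lsdu,cxji,rrjgb] -> 14 lines: oql hbci jos ztb tauak vtmh kvir lsdu cxji rrjgb tvqr chis jcx hkr
Final line 11: tvqr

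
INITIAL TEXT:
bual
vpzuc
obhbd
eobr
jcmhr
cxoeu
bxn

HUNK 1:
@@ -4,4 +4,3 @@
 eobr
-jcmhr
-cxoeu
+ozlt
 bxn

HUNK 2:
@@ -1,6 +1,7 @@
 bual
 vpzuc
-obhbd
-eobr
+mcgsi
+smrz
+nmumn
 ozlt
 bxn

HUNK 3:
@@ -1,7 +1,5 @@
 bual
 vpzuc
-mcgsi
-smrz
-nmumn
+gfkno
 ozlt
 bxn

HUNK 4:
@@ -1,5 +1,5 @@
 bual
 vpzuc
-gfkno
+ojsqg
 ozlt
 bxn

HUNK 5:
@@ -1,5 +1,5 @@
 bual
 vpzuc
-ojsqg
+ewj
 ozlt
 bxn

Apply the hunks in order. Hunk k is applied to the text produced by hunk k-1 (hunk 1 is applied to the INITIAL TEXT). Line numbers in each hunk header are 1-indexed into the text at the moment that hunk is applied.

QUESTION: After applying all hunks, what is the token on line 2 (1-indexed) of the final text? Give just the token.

Hunk 1: at line 4 remove [jcmhr,cxoeu] add [ozlt] -> 6 lines: bual vpzuc obhbd eobr ozlt bxn
Hunk 2: at line 1 remove [obhbd,eobr] add [mcgsi,smrz,nmumn] -> 7 lines: bual vpzuc mcgsi smrz nmumn ozlt bxn
Hunk 3: at line 1 remove [mcgsi,smrz,nmumn] add [gfkno] -> 5 lines: bual vpzuc gfkno ozlt bxn
Hunk 4: at line 1 remove [gfkno] add [ojsqg] -> 5 lines: bual vpzuc ojsqg ozlt bxn
Hunk 5: at line 1 remove [ojsqg] add [ewj] -> 5 lines: bual vpzuc ewj ozlt bxn
Final line 2: vpzuc

Answer: vpzuc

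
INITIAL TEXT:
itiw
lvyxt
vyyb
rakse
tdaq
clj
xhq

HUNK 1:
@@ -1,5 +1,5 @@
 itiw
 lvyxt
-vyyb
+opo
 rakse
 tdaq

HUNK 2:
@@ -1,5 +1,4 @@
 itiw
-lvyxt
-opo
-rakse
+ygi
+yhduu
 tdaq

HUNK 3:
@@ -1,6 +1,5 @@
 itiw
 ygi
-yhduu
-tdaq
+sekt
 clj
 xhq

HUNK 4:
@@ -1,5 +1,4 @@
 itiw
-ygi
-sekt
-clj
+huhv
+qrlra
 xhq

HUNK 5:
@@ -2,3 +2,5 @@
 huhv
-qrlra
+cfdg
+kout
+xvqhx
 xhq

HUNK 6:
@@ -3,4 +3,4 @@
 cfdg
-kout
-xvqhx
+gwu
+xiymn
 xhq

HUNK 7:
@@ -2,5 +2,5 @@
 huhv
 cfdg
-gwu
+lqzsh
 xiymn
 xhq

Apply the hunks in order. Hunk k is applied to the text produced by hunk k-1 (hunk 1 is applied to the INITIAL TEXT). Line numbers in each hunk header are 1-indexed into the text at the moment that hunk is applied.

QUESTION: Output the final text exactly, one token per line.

Answer: itiw
huhv
cfdg
lqzsh
xiymn
xhq

Derivation:
Hunk 1: at line 1 remove [vyyb] add [opo] -> 7 lines: itiw lvyxt opo rakse tdaq clj xhq
Hunk 2: at line 1 remove [lvyxt,opo,rakse] add [ygi,yhduu] -> 6 lines: itiw ygi yhduu tdaq clj xhq
Hunk 3: at line 1 remove [yhduu,tdaq] add [sekt] -> 5 lines: itiw ygi sekt clj xhq
Hunk 4: at line 1 remove [ygi,sekt,clj] add [huhv,qrlra] -> 4 lines: itiw huhv qrlra xhq
Hunk 5: at line 2 remove [qrlra] add [cfdg,kout,xvqhx] -> 6 lines: itiw huhv cfdg kout xvqhx xhq
Hunk 6: at line 3 remove [kout,xvqhx] add [gwu,xiymn] -> 6 lines: itiw huhv cfdg gwu xiymn xhq
Hunk 7: at line 2 remove [gwu] add [lqzsh] -> 6 lines: itiw huhv cfdg lqzsh xiymn xhq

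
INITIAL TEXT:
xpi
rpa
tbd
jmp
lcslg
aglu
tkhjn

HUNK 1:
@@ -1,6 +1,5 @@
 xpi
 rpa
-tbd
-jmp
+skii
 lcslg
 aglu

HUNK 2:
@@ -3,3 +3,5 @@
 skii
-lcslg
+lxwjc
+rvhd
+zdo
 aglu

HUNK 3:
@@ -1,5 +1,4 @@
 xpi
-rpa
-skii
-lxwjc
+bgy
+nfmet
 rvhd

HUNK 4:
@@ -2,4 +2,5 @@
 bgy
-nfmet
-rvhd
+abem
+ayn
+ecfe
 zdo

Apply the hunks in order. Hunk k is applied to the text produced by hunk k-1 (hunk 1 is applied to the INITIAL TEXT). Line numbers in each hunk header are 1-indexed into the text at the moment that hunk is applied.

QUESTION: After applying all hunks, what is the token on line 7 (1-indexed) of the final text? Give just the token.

Hunk 1: at line 1 remove [tbd,jmp] add [skii] -> 6 lines: xpi rpa skii lcslg aglu tkhjn
Hunk 2: at line 3 remove [lcslg] add [lxwjc,rvhd,zdo] -> 8 lines: xpi rpa skii lxwjc rvhd zdo aglu tkhjn
Hunk 3: at line 1 remove [rpa,skii,lxwjc] add [bgy,nfmet] -> 7 lines: xpi bgy nfmet rvhd zdo aglu tkhjn
Hunk 4: at line 2 remove [nfmet,rvhd] add [abem,ayn,ecfe] -> 8 lines: xpi bgy abem ayn ecfe zdo aglu tkhjn
Final line 7: aglu

Answer: aglu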